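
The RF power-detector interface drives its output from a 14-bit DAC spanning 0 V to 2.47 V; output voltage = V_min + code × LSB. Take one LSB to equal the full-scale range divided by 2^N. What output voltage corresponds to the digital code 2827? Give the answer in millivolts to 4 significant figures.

Span = 2.47 V. LSB = 2.47 V / 2^14.
V_out = V_min + code × LSB = 0 V + 2827 × 2.47 V / 16384
      = 0 + 0.426190 = 0.426190 V.

426.2 mV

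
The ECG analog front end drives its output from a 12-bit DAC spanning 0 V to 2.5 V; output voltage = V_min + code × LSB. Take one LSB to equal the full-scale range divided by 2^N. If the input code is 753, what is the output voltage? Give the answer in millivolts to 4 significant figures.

V_FS = 2.5 V. LSB = 2.5 V / 2^12.
Output = V_min + (753/4096) × range = 0 + 0.183838 × 2.5 V
      = 0 V + 0.459595 V = 0.459595 V.

459.6 mV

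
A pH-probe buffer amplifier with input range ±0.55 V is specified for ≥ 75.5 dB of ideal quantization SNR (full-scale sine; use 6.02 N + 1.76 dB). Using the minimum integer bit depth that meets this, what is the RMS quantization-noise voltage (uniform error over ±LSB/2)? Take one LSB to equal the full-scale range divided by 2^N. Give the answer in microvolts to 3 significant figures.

38.8 µV

Range = 0.55 − (-0.55) = 1.1 V.
Solving 6.02 N ≥ 75.5 − 1.76: N ≥ 12.249. Round up → N = 13.
One LSB is 1.1 V / 8192 = 134.28 µV.
V_rms = LSB/√12 = 38.8 µV.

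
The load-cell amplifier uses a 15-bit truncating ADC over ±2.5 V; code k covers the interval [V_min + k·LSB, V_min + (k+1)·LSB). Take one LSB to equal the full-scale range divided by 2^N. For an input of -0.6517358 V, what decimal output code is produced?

Span: 2.5 V − (-2.5 V) = 5 V. LSB = 5 V / 2^15 ≈ 152.6 µV.
V_in − V_min = -0.6517358 − (-2.5) = 1.8482642 V.
Divide by LSB: 1.8482642 × 32768/5 = 12112.7843.
Truncating gives code 12112.

12112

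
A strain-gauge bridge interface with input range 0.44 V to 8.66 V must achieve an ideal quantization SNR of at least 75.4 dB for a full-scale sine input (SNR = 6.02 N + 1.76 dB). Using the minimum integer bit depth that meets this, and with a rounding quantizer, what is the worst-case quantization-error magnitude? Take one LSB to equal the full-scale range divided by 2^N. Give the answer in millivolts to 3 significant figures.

Full-scale range = 8.66 V − (0.44 V) = 8.22 V.
Solving 6.02 N ≥ 75.4 − 1.76: N ≥ 12.233. Round up → N = 13.
Step size = 8.22/8192 V = 1.0034 mV.
Half an LSB is 0.502 mV.

0.502 mV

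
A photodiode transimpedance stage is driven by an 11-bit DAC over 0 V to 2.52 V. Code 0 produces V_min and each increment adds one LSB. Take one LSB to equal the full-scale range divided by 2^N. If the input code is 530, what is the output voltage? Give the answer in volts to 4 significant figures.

Span = 2.52 V. LSB = 2.52 V / 2^11.
V_out = V_min + code × LSB = 0 V + 530 × 2.52 V / 2048
      = 0 + 0.652148 = 0.652148 V.

0.6521 V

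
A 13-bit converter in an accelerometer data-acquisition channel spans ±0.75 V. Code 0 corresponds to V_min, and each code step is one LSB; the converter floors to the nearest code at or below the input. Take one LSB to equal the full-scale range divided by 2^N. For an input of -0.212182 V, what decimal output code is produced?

Range = 0.75 − (-0.75) = 1.5 V. LSB = 1.5 V / 2^13 ≈ 183.1 µV.
V_in − V_min = -0.212182 − (-0.75) = 0.537818 V.
Divide by LSB: 0.537818 × 8192/1.5 = 2937.2034.
Truncating gives code 2937.

2937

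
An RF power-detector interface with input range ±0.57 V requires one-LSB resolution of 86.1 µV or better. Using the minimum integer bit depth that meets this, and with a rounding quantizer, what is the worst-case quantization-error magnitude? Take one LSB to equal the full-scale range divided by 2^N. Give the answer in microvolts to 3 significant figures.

Span: 0.57 V − (-0.57 V) = 1.14 V.
1.14 V / 86.1 µV = 13240. Since 2^13 = 8192 and 2^14 = 16384, N = 14.
One LSB is 1.14 V / 16384 = 69.580 µV.
Half an LSB is 34.8 µV.

34.8 µV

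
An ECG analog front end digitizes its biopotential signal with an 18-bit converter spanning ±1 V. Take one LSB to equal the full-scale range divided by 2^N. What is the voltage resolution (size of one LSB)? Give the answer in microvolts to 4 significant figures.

7.629 µV

The full-scale span is 1 − (-1) = 2 V.
Number of codes = 2^18 = 262144.
Step size = 2/262144 V = 7.629 µV.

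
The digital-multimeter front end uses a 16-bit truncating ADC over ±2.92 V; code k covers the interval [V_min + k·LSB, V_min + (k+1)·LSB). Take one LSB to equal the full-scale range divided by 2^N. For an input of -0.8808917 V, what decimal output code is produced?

22882

Full-scale range = 2.92 V − (-2.92 V) = 5.84 V. LSB = 5.84 V / 2^16 ≈ 89.11 µV.
V_in − V_min = -0.8808917 − (-2.92) = 2.0391083 V.
Divide by LSB: 2.0391083 × 65536/5.84 = 22882.7057.
Truncating gives code 22882.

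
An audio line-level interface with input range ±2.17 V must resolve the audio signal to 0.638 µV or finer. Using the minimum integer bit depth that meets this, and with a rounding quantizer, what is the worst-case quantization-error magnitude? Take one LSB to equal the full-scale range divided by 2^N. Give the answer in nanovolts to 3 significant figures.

Span: 2.17 V − (-2.17 V) = 4.34 V.
Need 2^N ≥ 4.34 V / 0.638 µV = 6.803e6 → N_min = 23.
LSB = 4.34 V ÷ 2^23 = 4.34/8388608 V = 0.51737 µV.
Max error for round-to-nearest is LSB/2 = 259 nV.

259 nV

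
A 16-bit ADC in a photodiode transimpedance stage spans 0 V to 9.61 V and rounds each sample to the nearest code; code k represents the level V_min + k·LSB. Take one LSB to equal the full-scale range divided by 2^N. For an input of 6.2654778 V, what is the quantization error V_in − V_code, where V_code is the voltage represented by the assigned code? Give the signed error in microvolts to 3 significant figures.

Range is 9.61 V. LSB = 9.61 V / 2^16 ≈ 146.6 µV.
(V_in − V_min)/LSB = (6.2654778 − (0)) × 65536/9.61 = 42727.8203 → nearest code k = 42728.
V_code = V_min + k × range/2^16 = 0 + 42728 × 9.61/65536 = 6.2655041504 V.
V_in − V_code = 6.2654778 − (6.2655041504) = −26.4 µV.

−26.4 µV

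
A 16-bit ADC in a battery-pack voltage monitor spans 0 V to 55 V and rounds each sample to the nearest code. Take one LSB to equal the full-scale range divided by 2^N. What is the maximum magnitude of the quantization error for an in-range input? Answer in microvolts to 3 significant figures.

V_FS = 55 V.
LSB = 55 V ÷ 2^16 = 55/65536 V = 0.83923 mV.
A rounding quantizer has |error| ≤ LSB/2 = 420 µV.

420 µV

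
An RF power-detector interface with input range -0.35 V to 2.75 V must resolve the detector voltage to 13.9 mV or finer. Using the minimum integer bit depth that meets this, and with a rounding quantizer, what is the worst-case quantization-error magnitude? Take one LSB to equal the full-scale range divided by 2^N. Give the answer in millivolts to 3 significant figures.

Range = 2.75 − (-0.35) = 3.1 V.
3.1 V / 13.9 mV = 223.0. Since 2^7 = 128 and 2^8 = 256, N = 8.
Step size = 3.1/256 V = 12.109 mV.
Max error for round-to-nearest is LSB/2 = 6.05 mV.

6.05 mV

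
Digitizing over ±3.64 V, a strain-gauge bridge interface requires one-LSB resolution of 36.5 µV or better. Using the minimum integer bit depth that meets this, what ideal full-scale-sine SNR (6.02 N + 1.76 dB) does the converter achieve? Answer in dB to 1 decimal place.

Range = 3.64 − (-3.64) = 7.28 V.
Required number of levels: 7.28/36.5 µV = 199450; smallest N with 2^N ≥ that is 18.
Ideal SNR at N = 18: 6.02·18 + 1.76 = 110.1 dB.

110.1 dB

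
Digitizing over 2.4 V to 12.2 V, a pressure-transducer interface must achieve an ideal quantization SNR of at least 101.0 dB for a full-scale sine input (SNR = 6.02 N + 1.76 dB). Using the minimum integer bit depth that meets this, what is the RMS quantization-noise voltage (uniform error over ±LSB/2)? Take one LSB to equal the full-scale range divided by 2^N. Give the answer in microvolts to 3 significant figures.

21.6 µV

Range = 12.2 − (2.4) = 9.8 V.
Required N = ⌈(101.0 − 1.76)/6.02⌉ = ⌈16.485⌉ = 17.
One LSB is 9.8 V / 131072 = 74.768 µV.
V_rms = LSB/√12 = 21.6 µV.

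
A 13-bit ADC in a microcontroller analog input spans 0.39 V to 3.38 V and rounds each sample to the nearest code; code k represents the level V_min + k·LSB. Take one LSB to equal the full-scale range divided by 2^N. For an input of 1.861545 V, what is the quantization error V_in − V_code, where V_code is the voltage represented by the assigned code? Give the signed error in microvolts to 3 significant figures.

Full-scale range = 3.38 V − (0.39 V) = 2.99 V. LSB = 2.99 V / 2^13 ≈ 365.0 µV.
(1.861545 − (0.39)) / LSB = 1.471545 × 8192/2.99 = 4031.7380. Nearest integer: k = 4032.
Reconstructed level: 0.39 + 4032 × 2.99/8192 V = 1.861640625 V.
e = 1.861545 − (1.861640625) = −95.6 µV.

−95.6 µV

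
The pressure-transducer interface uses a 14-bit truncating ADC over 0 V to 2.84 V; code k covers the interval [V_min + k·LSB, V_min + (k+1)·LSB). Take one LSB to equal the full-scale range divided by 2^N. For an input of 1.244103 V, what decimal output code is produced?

Span = 2.84 V. LSB = 2.84 V / 2^14 ≈ 173.3 µV.
(V_in − V_min) × 2^14/range = (1.244103 − (0)) × 16384/2.84 = 7177.248.
Floor → code = 7177.

7177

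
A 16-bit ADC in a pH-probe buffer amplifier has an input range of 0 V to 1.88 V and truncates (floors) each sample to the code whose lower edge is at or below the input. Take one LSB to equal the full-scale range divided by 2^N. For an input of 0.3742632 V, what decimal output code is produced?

Span = 1.88 V. LSB = 1.88 V / 2^16 ≈ 28.69 µV.
code = ⌊(V_in − V_min)/LSB⌋ = ⌊(V_in − V_min) × 2^16 / range⌋
     = ⌊(0.3742632 − (0)) × 65536 / 1.88⌋ = ⌊0.3742632 × 65536/1.88⌋
     = ⌊13046.656⌋ = 13046.

13046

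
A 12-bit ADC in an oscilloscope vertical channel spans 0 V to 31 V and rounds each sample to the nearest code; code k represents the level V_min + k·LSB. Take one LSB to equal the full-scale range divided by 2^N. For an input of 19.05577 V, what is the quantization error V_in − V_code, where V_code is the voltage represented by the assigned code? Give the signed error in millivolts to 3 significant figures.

−1.36 mV

Span = 31 V. LSB = 31 V / 2^12 ≈ 7.568 mV.
Position in LSBs: (19.05577 − (0)) × 4096/31 = 2517.8204; rounding gives k = 2518.
V_code = 0 + (2518/4096) × 31 = 19.05712891 V.
V_in − V_code = 19.05577 − (19.05712891) = −1.36 mV.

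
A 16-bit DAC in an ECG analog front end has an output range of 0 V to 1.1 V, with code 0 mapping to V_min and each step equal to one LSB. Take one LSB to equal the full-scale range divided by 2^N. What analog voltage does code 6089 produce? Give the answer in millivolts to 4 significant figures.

Span = 1.1 V. LSB = 1.1 V / 2^16.
V_out = V_min + code × LSB = 0 V + 6089 × 1.1 V / 65536
      = 0 + 0.102202 = 0.102202 V.

102.2 mV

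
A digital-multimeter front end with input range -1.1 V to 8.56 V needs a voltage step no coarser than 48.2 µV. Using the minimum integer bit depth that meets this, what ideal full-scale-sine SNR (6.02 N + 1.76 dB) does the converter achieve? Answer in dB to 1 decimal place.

110.1 dB

The full-scale span is 8.56 − (-1.1) = 9.66 V.
Levels needed ≥ 9.66/48.2 µV = 200400. 2^18 = 262144 suffices, so N_min = 18.
Ideal SNR at N = 18: 6.02·18 + 1.76 = 110.1 dB.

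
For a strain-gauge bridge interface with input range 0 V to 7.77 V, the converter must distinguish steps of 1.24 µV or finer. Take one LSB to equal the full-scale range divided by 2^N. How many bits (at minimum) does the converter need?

23 bits

V_FS = 7.77 V.
7.77 V / 1.24 µV = 6.266e6. Since 2^22 = 4194304 and 2^23 = 8388608, N = 23.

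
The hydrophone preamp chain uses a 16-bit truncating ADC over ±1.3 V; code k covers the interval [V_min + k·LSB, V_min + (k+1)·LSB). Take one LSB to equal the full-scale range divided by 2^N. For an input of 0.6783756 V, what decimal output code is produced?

49867

Span: 1.3 V − (-1.3 V) = 2.6 V. LSB = 2.6 V / 2^16 ≈ 39.67 µV.
(V_in − V_min) × 2^16/range = (0.6783756 − (-1.3)) × 65536/2.6 = 49867.240.
Floor → code = 49867.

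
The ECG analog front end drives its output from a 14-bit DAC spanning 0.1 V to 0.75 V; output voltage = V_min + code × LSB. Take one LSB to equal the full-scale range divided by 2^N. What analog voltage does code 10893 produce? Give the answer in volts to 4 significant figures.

0.5322 V

Span: 0.75 V − (0.1 V) = 0.65 V. LSB = 0.65 V / 2^14.
V_out = V_min + code × LSB = 0.1 V + 10893 × 0.65 V / 16384
      = 0.1 + 0.432156 = 0.532156 V.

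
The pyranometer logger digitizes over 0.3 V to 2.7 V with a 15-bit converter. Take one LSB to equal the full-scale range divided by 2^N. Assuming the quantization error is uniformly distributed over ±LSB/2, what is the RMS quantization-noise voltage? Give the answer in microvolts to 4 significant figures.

21.14 µV

The full-scale span is 2.7 − (0.3) = 2.4 V.
One LSB is 2.4 V / 32768 = 73.2422 µV.
RMS of a uniform error over width LSB is LSB/√12 = 21.14 µV.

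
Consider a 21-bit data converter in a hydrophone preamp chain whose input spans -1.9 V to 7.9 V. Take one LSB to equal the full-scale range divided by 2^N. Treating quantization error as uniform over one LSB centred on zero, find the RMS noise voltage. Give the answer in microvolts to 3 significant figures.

1.35 µV

Span: 7.9 V − (-1.9 V) = 9.8 V.
One LSB is 9.8 V / 2097152 = 4.6730 µV.
RMS of a uniform error over width LSB is LSB/√12 = 1.35 µV.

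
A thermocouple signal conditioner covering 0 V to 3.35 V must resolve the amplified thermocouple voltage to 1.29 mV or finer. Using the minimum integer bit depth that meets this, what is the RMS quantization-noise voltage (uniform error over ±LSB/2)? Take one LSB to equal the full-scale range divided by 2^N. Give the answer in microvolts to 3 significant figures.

236 µV

Full-scale range = 3.35 V.
Need 2^N ≥ 3.35 V / 1.29 mV = 2597 → N_min = 12.
LSB = 3.35 V / 2^12 = 0.81787 mV.
V_rms = LSB/√12 = 236 µV.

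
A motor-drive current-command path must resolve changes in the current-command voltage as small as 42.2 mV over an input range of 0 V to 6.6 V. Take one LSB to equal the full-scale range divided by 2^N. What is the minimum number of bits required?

8 bits

V_FS = 6.6 V.
Levels needed ≥ 6.6/42.2 mV = 156.4. 2^8 = 256 suffices, so N_min = 8.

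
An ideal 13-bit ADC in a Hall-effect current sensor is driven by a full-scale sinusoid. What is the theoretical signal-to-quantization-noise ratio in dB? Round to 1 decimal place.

80.0 dB

For an ideal N-bit converter with full-scale sine input, SNR = 6.02 N + 1.76 dB. SNR = 6.02 × 13 + 1.76 = 78.26 + 1.76 = 80.02 dB.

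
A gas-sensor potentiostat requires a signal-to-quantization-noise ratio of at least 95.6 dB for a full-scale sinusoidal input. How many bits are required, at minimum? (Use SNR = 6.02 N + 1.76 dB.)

N ≥ (95.6 − 1.76)/6.02 = 15.588 → N_min = 16.

16 bits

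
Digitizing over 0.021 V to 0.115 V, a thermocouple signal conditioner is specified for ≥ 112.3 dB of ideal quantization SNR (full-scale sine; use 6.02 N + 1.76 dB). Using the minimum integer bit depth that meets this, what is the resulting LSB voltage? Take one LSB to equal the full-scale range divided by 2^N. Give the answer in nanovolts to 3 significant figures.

179 nV

Full-scale range = 0.115 V − (0.021 V) = 0.094 V.
Required N = ⌈(112.3 − 1.76)/6.02⌉ = ⌈18.362⌉ = 19.
LSB = 0.094 V ÷ 2^19 = 0.094/524288 V = 179 nV.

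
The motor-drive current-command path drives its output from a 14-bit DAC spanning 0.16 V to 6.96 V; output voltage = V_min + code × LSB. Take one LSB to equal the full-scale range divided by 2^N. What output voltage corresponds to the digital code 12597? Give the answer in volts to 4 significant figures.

5.388 V

Full-scale range = 6.96 V − (0.16 V) = 6.8 V. LSB = 6.8 V / 2^14.
V_out = 0.16 + 12597 × (6.8/16384) V
      = 0.16 V + 5.22825 V = 5.38825 V.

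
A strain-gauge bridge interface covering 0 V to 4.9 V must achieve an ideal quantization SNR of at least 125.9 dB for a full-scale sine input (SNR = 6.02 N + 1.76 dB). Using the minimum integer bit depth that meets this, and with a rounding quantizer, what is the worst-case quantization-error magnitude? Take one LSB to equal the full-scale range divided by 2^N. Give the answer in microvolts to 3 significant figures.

Full-scale range = 4.9 V.
Solving 6.02 N ≥ 125.9 − 1.76: N ≥ 20.621. Round up → N = 21.
Step size = 4.9/2097152 V = 2.3365 µV.
|e|_max = LSB/2 = 1.17 µV.

1.17 µV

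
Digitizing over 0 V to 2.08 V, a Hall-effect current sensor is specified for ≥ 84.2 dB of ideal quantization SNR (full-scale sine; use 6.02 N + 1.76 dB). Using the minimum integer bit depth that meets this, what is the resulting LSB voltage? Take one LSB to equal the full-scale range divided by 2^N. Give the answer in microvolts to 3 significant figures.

Span = 2.08 V.
Required N = ⌈(84.2 − 1.76)/6.02⌉ = ⌈13.694⌉ = 14.
LSB = 2.08 V / 2^14 = 127 µV.

127 µV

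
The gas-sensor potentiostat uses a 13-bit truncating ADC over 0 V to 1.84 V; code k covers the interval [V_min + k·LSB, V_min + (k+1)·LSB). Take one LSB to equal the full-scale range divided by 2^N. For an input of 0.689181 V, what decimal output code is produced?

Range is 1.84 V. LSB = 1.84 V / 2^13 ≈ 224.6 µV.
(V_in − V_min) × 2^13/range = (0.689181 − (0)) × 8192/1.84 = 3068.354.
Floor → code = 3068.

3068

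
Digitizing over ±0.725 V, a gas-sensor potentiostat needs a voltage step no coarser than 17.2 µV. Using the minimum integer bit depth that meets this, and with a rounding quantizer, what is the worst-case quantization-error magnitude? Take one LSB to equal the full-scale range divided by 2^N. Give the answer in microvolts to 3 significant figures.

Range = 0.725 − (-0.725) = 1.45 V.
1.45 V / 17.2 µV = 84300. Since 2^16 = 65536 and 2^17 = 131072, N = 17.
LSB = 1.45 V / 2^17 = 11.063 µV.
Max error for round-to-nearest is LSB/2 = 5.53 µV.

5.53 µV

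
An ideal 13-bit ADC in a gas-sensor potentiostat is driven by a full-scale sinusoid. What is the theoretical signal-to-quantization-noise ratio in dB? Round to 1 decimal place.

SNR = 6.02·13 + 1.76 = 80.02 dB.

80.0 dB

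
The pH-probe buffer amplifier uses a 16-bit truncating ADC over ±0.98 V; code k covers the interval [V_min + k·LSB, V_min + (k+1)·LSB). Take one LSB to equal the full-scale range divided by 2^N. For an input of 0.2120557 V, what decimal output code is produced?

39858

The full-scale span is 0.98 − (-0.98) = 1.96 V. LSB = 1.96 V / 2^16 ≈ 29.91 µV.
V_in − V_min = 0.2120557 − (-0.98) = 1.1920557 V.
Divide by LSB: 1.1920557 × 65536/1.96 = 39858.4502.
Truncating gives code 39858.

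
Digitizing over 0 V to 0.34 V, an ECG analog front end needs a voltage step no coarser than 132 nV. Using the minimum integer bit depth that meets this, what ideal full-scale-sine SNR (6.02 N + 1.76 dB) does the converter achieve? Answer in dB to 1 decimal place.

V_FS = 0.34 V.
0.34 V / 132 nV = 2.576e6. Since 2^21 = 2097152 and 2^22 = 4194304, N = 22.
SNR = 6.02 × 22 + 1.76 = 134.20 dB.

134.2 dB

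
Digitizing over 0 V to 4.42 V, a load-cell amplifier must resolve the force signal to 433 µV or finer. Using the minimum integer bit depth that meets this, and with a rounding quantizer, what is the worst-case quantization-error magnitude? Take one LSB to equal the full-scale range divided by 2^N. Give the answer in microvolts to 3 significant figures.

135 µV

Range is 4.42 V.
Levels needed ≥ 4.42/433 µV = 10210. 2^14 = 16384 suffices, so N_min = 14.
Step size = 4.42/16384 V = 269.78 µV.
Max error for round-to-nearest is LSB/2 = 135 µV.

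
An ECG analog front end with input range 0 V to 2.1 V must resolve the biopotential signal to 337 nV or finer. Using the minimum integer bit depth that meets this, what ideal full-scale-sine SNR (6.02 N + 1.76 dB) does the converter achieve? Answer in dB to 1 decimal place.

Full-scale range = 2.1 V.
Required number of levels: 2.1/337 nV = 6.2315e6; smallest N with 2^N ≥ that is 23.
SNR = 6.02 × 23 + 1.76 = 140.22 dB.

140.2 dB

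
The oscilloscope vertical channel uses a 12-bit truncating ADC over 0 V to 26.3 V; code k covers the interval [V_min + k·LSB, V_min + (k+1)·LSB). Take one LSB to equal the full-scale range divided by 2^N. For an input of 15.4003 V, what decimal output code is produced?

2398

V_FS = 26.3 V. LSB = 26.3 V / 2^12 ≈ 6.421 mV.
V_in − V_min = 15.4003 − (0) = 15.4003 V.
Divide by LSB: 15.4003 × 4096/26.3 = 2398.4650.
Truncating gives code 2398.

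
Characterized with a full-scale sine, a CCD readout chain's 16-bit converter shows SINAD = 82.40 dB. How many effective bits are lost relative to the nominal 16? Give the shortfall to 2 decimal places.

N_eff = (82.40 − 1.76)/6.02 = 13.3953 bits.
16 − 13.3953 = 2.60 bits below nominal.

2.60 bits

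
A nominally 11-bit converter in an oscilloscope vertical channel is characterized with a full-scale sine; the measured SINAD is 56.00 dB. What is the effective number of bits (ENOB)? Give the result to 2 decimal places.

(56.00 − 1.76) / 6.02 = 54.24/6.02 = 9.0100 effective bits.

9.01 bits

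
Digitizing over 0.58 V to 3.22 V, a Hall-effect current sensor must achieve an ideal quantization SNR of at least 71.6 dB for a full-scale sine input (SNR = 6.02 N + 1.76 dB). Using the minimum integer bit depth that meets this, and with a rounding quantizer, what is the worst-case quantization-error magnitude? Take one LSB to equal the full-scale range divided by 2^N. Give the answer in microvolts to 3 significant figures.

The full-scale span is 3.22 − (0.58) = 2.64 V.
Required N = ⌈(71.6 − 1.76)/6.02⌉ = ⌈11.601⌉ = 12.
LSB = 2.64 V ÷ 2^12 = 2.64/4096 V = 0.64453 mV.
Half an LSB is 322 µV.

322 µV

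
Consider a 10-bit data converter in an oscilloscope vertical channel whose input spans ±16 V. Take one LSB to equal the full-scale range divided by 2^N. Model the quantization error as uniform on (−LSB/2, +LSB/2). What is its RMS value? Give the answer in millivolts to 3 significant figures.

Range = 16 − (-16) = 32 V.
LSB = 32 V / 2^10 = 31.250 mV.
V_rms = LSB/√12 = 31.250 mV / √12 = 9.02 mV.

9.02 mV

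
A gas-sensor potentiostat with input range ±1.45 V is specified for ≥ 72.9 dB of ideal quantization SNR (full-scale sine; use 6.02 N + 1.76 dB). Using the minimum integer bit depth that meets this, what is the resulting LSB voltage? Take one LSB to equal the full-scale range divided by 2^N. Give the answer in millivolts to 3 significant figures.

0.708 mV

Full-scale range = 1.45 V − (-1.45 V) = 2.9 V.
6.02 N + 1.76 ≥ 72.9 gives N ≥ 11.817, so the minimum integer is 12.
LSB = 2.9 V ÷ 2^12 = 2.9/4096 V = 0.708 mV.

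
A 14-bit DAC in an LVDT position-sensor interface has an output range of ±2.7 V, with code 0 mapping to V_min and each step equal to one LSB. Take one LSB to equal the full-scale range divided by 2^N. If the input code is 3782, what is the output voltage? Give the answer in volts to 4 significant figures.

-1.453 V

Range = 2.7 − (-2.7) = 5.4 V. LSB = 5.4 V / 2^14.
Output = V_min + (3782/16384) × range = -2.7 + 0.230835 × 5.4 V
      = -2.7 + 1.24651 = -1.45349 V.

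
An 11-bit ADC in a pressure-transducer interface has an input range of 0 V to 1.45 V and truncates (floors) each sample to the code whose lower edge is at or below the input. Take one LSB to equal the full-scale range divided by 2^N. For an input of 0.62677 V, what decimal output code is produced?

885

Span = 1.45 V. LSB = 1.45 V / 2^11 ≈ 0.7080 mV.
(V_in − V_min) × 2^11/range = (0.62677 − (0)) × 2048/1.45 = 885.259.
Floor → code = 885.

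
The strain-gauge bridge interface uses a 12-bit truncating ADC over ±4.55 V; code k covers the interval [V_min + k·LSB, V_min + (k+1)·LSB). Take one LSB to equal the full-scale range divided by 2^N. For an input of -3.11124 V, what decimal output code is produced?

Span: 4.55 V − (-4.55 V) = 9.1 V. LSB = 9.1 V / 2^12 ≈ 2.222 mV.
code = ⌊(V_in − V_min)/LSB⌋ = ⌊(V_in − V_min) × 2^12 / range⌋
     = ⌊(-3.11124 − (-4.55)) × 4096 / 9.1⌋ = ⌊1.43876 × 4096/9.1⌋
     = ⌊647.600⌋ = 647.

647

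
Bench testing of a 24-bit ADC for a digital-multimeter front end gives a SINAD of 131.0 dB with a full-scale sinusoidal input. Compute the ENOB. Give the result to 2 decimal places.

ENOB = (131.0 − 1.76)/6.02 = 21.4684 bits.

21.47 bits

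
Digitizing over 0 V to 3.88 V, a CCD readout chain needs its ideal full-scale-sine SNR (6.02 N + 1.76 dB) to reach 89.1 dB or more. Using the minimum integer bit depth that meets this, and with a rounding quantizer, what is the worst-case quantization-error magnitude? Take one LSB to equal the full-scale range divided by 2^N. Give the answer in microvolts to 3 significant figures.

Range is 3.88 V.
Solving 6.02 N ≥ 89.1 − 1.76: N ≥ 14.508. Round up → N = 15.
One LSB is 3.88 V / 32768 = 118.41 µV.
Max error for round-to-nearest is LSB/2 = 59.2 µV.

59.2 µV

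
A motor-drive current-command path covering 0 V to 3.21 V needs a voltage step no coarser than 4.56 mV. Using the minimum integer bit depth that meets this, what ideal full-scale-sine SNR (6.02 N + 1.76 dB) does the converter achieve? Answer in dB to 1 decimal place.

Full-scale range = 3.21 V.
Required number of levels: 3.21/4.56 mV = 703.95; smallest N with 2^N ≥ that is 10.
Ideal SNR at N = 10: 6.02·10 + 1.76 = 62.0 dB.

62.0 dB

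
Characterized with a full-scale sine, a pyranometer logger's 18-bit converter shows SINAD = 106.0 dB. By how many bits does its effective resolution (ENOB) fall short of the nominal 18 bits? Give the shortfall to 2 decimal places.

N_eff = (106.0 − 1.76)/6.02 = 17.3156 bits.
Shortfall = 18 − 17.3156 = 0.6844 bits.

0.68 bits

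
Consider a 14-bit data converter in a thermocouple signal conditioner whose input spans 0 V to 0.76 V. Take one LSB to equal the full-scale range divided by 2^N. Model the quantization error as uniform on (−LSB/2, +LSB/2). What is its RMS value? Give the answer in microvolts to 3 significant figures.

13.4 µV

Full-scale range = 0.76 V.
One LSB is 0.76 V / 16384 = 46.387 µV.
V_rms = LSB/√12 = 46.387 µV / √12 = 13.4 µV.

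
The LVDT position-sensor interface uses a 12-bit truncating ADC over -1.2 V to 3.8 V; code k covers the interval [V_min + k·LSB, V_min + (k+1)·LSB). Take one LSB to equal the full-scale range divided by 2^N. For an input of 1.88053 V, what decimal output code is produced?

Range = 3.8 − (-1.2) = 5 V. LSB = 5 V / 2^12 ≈ 1.221 mV.
V_in − V_min = 1.88053 − (-1.2) = 3.08053 V.
Divide by LSB: 3.08053 × 4096/5 = 2523.5702.
Truncating gives code 2523.

2523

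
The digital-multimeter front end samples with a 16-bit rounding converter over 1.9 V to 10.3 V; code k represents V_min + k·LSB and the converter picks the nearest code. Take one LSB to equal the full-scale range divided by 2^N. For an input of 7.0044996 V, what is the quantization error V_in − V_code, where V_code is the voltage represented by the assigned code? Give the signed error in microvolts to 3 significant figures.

−23.1 µV

The full-scale span is 10.3 − (1.9) = 8.4 V. LSB = 8.4 V / 2^16 ≈ 128.2 µV.
(V_in − V_min)/LSB = (7.0044996 − (1.9)) × 65536/8.4 = 39824.8197 → nearest code k = 39825.
V_code = V_min + k × range/2^16 = 1.9 + 39825 × 8.4/65536 = 7.0045227051 V.
V_in − V_code = 7.0044996 − (7.0045227051) = −23.1 µV.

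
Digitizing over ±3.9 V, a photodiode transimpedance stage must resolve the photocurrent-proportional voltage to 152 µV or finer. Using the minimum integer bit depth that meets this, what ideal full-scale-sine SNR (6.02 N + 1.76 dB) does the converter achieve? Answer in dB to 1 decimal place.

Span: 3.9 V − (-3.9 V) = 7.8 V.
Levels needed ≥ 7.8/152 µV = 51320. 2^16 = 65536 suffices, so N_min = 16.
SNR = 6.02 × 16 + 1.76 = 98.08 dB.

98.1 dB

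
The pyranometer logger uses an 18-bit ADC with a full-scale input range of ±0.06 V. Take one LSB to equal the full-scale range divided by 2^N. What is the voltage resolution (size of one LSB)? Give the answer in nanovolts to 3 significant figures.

458 nV

Range = 0.06 − (-0.06) = 0.12 V.
Number of codes = 2^18 = 262144.
One LSB is 0.12 V / 262144 = 458 nV.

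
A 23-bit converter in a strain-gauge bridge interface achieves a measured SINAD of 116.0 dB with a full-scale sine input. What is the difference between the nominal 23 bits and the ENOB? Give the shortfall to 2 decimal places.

Effective bits = (116.0 − 1.76)/6.02 = 18.9767.
Lost resolution: 23 − 18.9767 = 4.0233 bits.

4.02 bits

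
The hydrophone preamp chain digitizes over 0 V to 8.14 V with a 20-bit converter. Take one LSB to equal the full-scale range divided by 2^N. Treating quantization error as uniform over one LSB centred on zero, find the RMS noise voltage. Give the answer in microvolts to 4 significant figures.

2.241 µV

Full-scale range = 8.14 V.
One LSB is 8.14 V / 1048576 = 7.76291 µV.
RMS of a uniform error over width LSB is LSB/√12 = 2.241 µV.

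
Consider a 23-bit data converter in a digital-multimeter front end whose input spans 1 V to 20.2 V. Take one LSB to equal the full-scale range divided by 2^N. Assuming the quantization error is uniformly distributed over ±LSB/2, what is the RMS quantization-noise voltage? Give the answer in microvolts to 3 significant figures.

0.661 µV

Full-scale range = 20.2 V − (1 V) = 19.2 V.
One LSB is 19.2 V / 8388608 = 2.2888 µV.
V_rms = LSB/√12 = 2.2888 µV / √12 = 0.661 µV.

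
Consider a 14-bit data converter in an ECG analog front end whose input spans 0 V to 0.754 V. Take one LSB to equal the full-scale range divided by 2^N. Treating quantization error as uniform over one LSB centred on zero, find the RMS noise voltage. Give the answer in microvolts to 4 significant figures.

Full-scale range = 0.754 V.
Step size = 0.754/16384 V = 46.0205 µV.
RMS of a uniform error over width LSB is LSB/√12 = 13.28 µV.

13.28 µV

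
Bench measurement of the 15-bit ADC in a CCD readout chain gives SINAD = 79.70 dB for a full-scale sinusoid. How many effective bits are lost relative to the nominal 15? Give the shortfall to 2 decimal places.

2.05 bits

N_eff = (79.70 − 1.76)/6.02 = 12.9468 bits.
Shortfall = 15 − 12.9468 = 2.0532 bits.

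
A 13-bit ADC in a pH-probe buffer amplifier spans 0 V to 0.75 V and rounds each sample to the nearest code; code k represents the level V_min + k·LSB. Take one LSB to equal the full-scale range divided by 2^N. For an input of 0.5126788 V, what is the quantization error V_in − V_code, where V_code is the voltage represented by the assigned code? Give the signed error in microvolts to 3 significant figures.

−16.5 µV

Span = 0.75 V. LSB = 0.75 V / 2^13 ≈ 91.55 µV.
Position in LSBs: (0.5126788 − (0)) × 8192/0.75 = 5599.8196; rounding gives k = 5600.
V_code = V_min + k × range/2^13 = 0 + 5600 × 0.75/8192 = 0.5126953125 V.
V_in − V_code = 0.5126788 − (0.5126953125) = −16.5 µV.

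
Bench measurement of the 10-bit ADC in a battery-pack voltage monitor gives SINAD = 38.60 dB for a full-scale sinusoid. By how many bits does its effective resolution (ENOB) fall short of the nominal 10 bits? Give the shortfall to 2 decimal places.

ENOB = (SINAD − 1.76)/6.02 = (38.60 − 1.76)/6.02 = 6.1196 bits.
Lost resolution: 10 − 6.1196 = 3.8804 bits.

3.88 bits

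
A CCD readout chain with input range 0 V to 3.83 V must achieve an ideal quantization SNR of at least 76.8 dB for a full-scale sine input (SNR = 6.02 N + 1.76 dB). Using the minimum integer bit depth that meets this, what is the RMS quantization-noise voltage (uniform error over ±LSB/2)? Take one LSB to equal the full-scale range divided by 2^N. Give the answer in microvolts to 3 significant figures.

135 µV

V_FS = 3.83 V.
6.02 N + 1.76 ≥ 76.8 gives N ≥ 12.465, so the minimum integer is 13.
LSB = 3.83 V ÷ 2^13 = 3.83/8192 V = 467.53 µV.
RMS noise = LSB/√12 = 135 µV.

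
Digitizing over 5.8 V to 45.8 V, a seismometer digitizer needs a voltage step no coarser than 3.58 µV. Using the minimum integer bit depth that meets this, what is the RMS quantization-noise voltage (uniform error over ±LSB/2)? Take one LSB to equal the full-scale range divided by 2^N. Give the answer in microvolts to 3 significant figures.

Range = 45.8 − (5.8) = 40 V.
Levels needed ≥ 40/3.58 µV = 1.117e7. 2^24 = 16777216 suffices, so N_min = 24.
One LSB is 40 V / 16777216 = 2.3842 µV.
V_rms = LSB/√12 = 0.688 µV.

0.688 µV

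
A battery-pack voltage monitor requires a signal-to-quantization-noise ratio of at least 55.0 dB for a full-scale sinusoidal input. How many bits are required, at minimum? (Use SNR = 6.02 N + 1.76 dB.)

9 bits

6.02 N + 1.76 ≥ 55.0 gives N ≥ 8.844, so the minimum integer is 9.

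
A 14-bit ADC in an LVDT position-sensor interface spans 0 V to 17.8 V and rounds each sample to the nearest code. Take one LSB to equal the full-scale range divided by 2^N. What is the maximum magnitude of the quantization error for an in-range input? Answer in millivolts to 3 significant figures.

0.543 mV

Span = 17.8 V.
One LSB is 17.8 V / 16384 = 1.0864 mV.
A rounding quantizer has |error| ≤ LSB/2 = 0.543 mV.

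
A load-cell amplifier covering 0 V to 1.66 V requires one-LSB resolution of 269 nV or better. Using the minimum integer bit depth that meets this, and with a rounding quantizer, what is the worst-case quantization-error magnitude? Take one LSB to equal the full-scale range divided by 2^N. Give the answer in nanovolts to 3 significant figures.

98.9 nV

Full-scale range = 1.66 V.
1.66 V / 269 nV = 6.171e6. Since 2^22 = 4194304 and 2^23 = 8388608, N = 23.
One LSB is 1.66 V / 8388608 = 197.89 nV.
Half an LSB is 98.9 nV.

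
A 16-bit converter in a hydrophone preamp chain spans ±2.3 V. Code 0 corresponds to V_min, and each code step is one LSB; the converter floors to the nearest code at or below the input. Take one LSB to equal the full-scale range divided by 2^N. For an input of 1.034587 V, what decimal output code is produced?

47507

Span: 2.3 V − (-2.3 V) = 4.6 V. LSB = 4.6 V / 2^16 ≈ 70.19 µV.
V_in − V_min = 1.034587 − (-2.3) = 3.334587 V.
Divide by LSB: 3.334587 × 65536/4.6 = 47507.7160.
Truncating gives code 47507.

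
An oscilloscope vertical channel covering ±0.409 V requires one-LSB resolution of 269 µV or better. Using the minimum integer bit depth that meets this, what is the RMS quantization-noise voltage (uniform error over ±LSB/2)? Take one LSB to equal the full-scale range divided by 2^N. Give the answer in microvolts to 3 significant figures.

The full-scale span is 0.409 − (-0.409) = 0.818 V.
Required number of levels: 0.818/269 µV = 3040.9; smallest N with 2^N ≥ that is 12.
LSB = 0.818 V ÷ 2^12 = 0.818/4096 V = 199.71 µV.
V_rms = LSB/√12 = 57.7 µV.

57.7 µV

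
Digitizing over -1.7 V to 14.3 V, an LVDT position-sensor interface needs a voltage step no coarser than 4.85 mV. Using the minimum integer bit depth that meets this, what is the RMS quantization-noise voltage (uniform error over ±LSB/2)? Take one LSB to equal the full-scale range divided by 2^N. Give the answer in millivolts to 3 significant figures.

Full-scale range = 14.3 V − (-1.7 V) = 16 V.
16 V / 4.85 mV = 3299. Since 2^11 = 2048 and 2^12 = 4096, N = 12.
LSB = 16 V ÷ 2^12 = 16/4096 V = 3.9063 mV.
V_rms = LSB/√12 = 1.13 mV.

1.13 mV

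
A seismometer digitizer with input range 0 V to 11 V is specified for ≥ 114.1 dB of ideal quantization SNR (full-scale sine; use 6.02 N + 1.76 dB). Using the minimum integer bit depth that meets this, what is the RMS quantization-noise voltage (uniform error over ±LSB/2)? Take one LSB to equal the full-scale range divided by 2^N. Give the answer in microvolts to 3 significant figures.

Range is 11 V.
Required N = ⌈(114.1 − 1.76)/6.02⌉ = ⌈18.661⌉ = 19.
LSB = 11 V / 2^19 = 20.981 µV.
V_rms = LSB/√12 = 6.06 µV.

6.06 µV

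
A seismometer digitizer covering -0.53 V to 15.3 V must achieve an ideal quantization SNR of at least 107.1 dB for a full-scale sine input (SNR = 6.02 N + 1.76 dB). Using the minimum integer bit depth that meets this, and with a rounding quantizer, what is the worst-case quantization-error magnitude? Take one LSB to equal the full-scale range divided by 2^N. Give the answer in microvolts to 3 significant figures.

Span: 15.3 V − (-0.53 V) = 15.83 V.
Required N = ⌈(107.1 − 1.76)/6.02⌉ = ⌈17.498⌉ = 18.
LSB = 15.83 V ÷ 2^18 = 15.83/262144 V = 60.387 µV.
Max error for round-to-nearest is LSB/2 = 30.2 µV.

30.2 µV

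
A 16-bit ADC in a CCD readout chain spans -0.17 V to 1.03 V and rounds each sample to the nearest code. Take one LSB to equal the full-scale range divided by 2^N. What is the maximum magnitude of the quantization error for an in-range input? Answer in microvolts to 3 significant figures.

The full-scale span is 1.03 − (-0.17) = 1.2 V.
LSB = 1.2 V ÷ 2^16 = 1.2/65536 V = 18.311 µV.
A rounding quantizer has |error| ≤ LSB/2 = 9.16 µV.

9.16 µV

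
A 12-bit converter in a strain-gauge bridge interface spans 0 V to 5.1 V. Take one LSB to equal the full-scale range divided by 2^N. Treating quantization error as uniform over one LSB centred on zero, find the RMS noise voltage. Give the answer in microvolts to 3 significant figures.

359 µV

V_FS = 5.1 V.
One LSB is 5.1 V / 4096 = 1.2451 mV.
RMS of a uniform error over width LSB is LSB/√12 = 359 µV.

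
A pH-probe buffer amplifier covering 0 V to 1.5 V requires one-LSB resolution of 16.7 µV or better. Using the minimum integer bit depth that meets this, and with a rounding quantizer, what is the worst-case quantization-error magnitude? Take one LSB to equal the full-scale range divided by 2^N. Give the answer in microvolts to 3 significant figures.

5.72 µV

Full-scale range = 1.5 V.
1.5 V / 16.7 µV = 89820. Since 2^16 = 65536 and 2^17 = 131072, N = 17.
LSB = 1.5 V / 2^17 = 11.444 µV.
Half an LSB is 5.72 µV.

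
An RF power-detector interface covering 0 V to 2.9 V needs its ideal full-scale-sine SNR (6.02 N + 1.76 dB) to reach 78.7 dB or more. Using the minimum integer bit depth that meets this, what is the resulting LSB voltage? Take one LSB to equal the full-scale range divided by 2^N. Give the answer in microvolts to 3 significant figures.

Range is 2.9 V.
6.02 N + 1.76 ≥ 78.7 gives N ≥ 12.781, so the minimum integer is 13.
Step size = 2.9/8192 V = 354 µV.

354 µV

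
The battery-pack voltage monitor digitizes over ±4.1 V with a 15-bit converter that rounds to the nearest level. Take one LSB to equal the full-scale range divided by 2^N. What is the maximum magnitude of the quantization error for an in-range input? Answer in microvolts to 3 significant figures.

125 µV

Full-scale range = 4.1 V − (-4.1 V) = 8.2 V.
LSB = 8.2 V / 2^15 = 250.24 µV.
|e|_max = LSB/2 = 125 µV.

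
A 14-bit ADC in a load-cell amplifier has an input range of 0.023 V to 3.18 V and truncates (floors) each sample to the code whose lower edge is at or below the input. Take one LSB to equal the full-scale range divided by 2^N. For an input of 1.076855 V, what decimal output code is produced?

Full-scale range = 3.18 V − (0.023 V) = 3.157 V. LSB = 3.157 V / 2^14 ≈ 192.7 µV.
V_in − V_min = 1.076855 − (0.023) = 1.053855 V.
Divide by LSB: 1.053855 × 16384/3.157 = 5469.2304.
Truncating gives code 5469.

5469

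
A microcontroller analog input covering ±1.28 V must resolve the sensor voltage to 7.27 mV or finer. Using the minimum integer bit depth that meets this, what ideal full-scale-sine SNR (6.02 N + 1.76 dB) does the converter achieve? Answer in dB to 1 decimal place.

55.9 dB

Range = 1.28 − (-1.28) = 2.56 V.
Required number of levels: 2.56/7.27 mV = 352.13; smallest N with 2^N ≥ that is 9.
Ideal SNR at N = 9: 6.02·9 + 1.76 = 55.9 dB.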